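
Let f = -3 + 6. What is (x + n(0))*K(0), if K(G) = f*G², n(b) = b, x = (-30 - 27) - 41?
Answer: 0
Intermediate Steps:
f = 3
x = -98 (x = -57 - 41 = -98)
K(G) = 3*G²
(x + n(0))*K(0) = (-98 + 0)*(3*0²) = -294*0 = -98*0 = 0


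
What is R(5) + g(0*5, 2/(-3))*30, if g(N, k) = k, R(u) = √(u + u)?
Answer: -20 + √10 ≈ -16.838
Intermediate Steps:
R(u) = √2*√u (R(u) = √(2*u) = √2*√u)
R(5) + g(0*5, 2/(-3))*30 = √2*√5 + (2/(-3))*30 = √10 + (2*(-⅓))*30 = √10 - ⅔*30 = √10 - 20 = -20 + √10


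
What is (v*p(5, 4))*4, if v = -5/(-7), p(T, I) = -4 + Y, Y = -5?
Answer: -180/7 ≈ -25.714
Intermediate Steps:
p(T, I) = -9 (p(T, I) = -4 - 5 = -9)
v = 5/7 (v = -5*(-⅐) = 5/7 ≈ 0.71429)
(v*p(5, 4))*4 = ((5/7)*(-9))*4 = -45/7*4 = -180/7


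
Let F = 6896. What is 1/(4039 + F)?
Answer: 1/10935 ≈ 9.1449e-5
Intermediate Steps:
1/(4039 + F) = 1/(4039 + 6896) = 1/10935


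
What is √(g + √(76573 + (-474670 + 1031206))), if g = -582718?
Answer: √(-582718 + √633109) ≈ 762.84*I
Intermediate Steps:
√(g + √(76573 + (-474670 + 1031206))) = √(-582718 + √(76573 + (-474670 + 1031206))) = √(-582718 + √(76573 + 556536)) = √(-582718 + √633109)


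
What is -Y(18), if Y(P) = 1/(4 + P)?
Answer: -1/22 ≈ -0.045455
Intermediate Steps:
-Y(18) = -1/(4 + 18) = -1/22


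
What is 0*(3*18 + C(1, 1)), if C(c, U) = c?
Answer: 0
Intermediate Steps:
0*(3*18 + C(1, 1)) = 0*(3*18 + 1) = 0*(54 + 1) = 0*55 = 0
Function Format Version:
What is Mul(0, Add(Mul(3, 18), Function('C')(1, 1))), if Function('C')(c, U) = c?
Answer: 0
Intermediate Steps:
Mul(0, Add(Mul(3, 18), Function('C')(1, 1))) = Mul(0, Add(Mul(3, 18), 1)) = Mul(0, Add(54, 1)) = Mul(0, 55) = 0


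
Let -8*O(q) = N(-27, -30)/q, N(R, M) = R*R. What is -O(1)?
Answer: 729/8 ≈ 91.125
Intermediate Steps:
N(R, M) = R**2
O(q) = -729/(8*q) (O(q) = -(-27)**2/(8*q) = -729/(8*q))
-O(1) = -(-729)/(8*1) = -(-729)/8 = -1*(-729/8) = 729/8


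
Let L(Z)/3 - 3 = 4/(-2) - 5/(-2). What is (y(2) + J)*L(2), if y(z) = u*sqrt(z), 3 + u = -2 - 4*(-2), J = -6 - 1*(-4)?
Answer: -21 + 63*sqrt(2)/2 ≈ 23.548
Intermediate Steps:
J = -2 (J = -6 + 4 = -2)
u = 3 (u = -3 + (-2 - 4*(-2)) = -3 + (-2 + 8) = -3 + 6 = 3)
y(z) = 3*sqrt(z)
L(Z) = 21/2 (L(Z) = 9 + 3*(4/(-2) - 5/(-2)) = 9 + 3*(4*(-1/2) - 5*(-1/2)) = 9 + 3*(-2 + 5/2) = 9 + 3*(1/2) = 9 + 3/2 = 21/2)
(y(2) + J)*L(2) = (3*sqrt(2) - 2)*(21/2) = (-2 + 3*sqrt(2))*(21/2) = -21 + 63*sqrt(2)/2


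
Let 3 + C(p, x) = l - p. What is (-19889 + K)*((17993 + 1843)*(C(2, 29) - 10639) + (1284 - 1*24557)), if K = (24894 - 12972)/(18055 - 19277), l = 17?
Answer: 2563184485172300/611 ≈ 4.1951e+12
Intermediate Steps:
C(p, x) = 14 - p (C(p, x) = -3 + (17 - p) = 14 - p)
K = -5961/611 (K = 11922/(-1222) = 11922*(-1/1222) = -5961/611 ≈ -9.7561)
(-19889 + K)*((17993 + 1843)*(C(2, 29) - 10639) + (1284 - 1*24557)) = (-19889 - 5961/611)*((17993 + 1843)*((14 - 1*2) - 10639) + (1284 - 1*24557)) = -12158140*(19836*((14 - 2) - 10639) + (1284 - 24557))/611 = -12158140*(19836*(12 - 10639) - 23273)/611 = -12158140*(19836*(-10627) - 23273)/611 = -12158140*(-210797172 - 23273)/611 = -12158140/611*(-210820445) = 2563184485172300/611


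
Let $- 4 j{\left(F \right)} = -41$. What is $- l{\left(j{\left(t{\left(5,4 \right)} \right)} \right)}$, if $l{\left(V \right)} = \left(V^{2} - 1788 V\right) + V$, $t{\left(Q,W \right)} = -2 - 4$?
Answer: $\frac{291387}{16} \approx 18212.0$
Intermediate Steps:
$t{\left(Q,W \right)} = -6$ ($t{\left(Q,W \right)} = -2 - 4 = -6$)
$j{\left(F \right)} = \frac{41}{4}$ ($j{\left(F \right)} = \left(- \frac{1}{4}\right) \left(-41\right) = \frac{41}{4}$)
$l{\left(V \right)} = V^{2} - 1787 V$
$- l{\left(j{\left(t{\left(5,4 \right)} \right)} \right)} = - \frac{41 \left(-1787 + \frac{41}{4}\right)}{4} = - \frac{41 \left(-7107\right)}{4 \cdot 4} = \left(-1\right) \left(- \frac{291387}{16}\right) = \frac{291387}{16}$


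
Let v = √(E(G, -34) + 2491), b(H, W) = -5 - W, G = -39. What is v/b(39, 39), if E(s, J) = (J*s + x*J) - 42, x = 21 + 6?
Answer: -√2857/44 ≈ -1.2148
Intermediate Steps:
x = 27
E(s, J) = -42 + 27*J + J*s (E(s, J) = (J*s + 27*J) - 42 = (27*J + J*s) - 42 = -42 + 27*J + J*s)
v = √2857 (v = √((-42 + 27*(-34) - 34*(-39)) + 2491) = √((-42 - 918 + 1326) + 2491) = √(366 + 2491) = √2857 ≈ 53.451)
v/b(39, 39) = √2857/(-5 - 1*39) = √2857/(-5 - 39) = √2857/(-44) = √2857*(-1/44) = -√2857/44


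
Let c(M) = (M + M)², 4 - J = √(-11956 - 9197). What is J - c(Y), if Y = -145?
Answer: -84096 - I*√21153 ≈ -84096.0 - 145.44*I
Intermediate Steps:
J = 4 - I*√21153 (J = 4 - √(-11956 - 9197) = 4 - √(-21153) = 4 - I*√21153 ≈ 4.0 - 145.44*I)
c(M) = 4*M² (c(M) = (2*M)² = 4*M²)
J - c(Y) = (4 - I*√21153) - 4*(-145)² = (4 - I*√21153) - 4*21025 = (4 - I*√21153) - 1*84100 = (4 - I*√21153) - 84100 = -84096 - I*√21153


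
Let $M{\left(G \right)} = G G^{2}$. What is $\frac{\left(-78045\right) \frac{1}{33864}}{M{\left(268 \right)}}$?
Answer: $- \frac{26015}{217280815616} \approx -1.1973 \cdot 10^{-7}$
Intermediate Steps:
$M{\left(G \right)} = G^{3}$
$\frac{\left(-78045\right) \frac{1}{33864}}{M{\left(268 \right)}} = \frac{\left(-78045\right) \frac{1}{33864}}{268^{3}} = \frac{\left(-78045\right) \frac{1}{33864}}{19248832} = \left(- \frac{26015}{11288}\right) \frac{1}{19248832} = - \frac{26015}{217280815616}$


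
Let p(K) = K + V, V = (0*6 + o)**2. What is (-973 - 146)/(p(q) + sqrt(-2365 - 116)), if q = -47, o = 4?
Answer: 34689/3442 + 1119*I*sqrt(2481)/3442 ≈ 10.078 + 16.193*I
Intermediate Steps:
V = 16 (V = (0*6 + 4)**2 = (0 + 4)**2 = 4**2 = 16)
p(K) = 16 + K (p(K) = K + 16 = 16 + K)
(-973 - 146)/(p(q) + sqrt(-2365 - 116)) = (-973 - 146)/((16 - 47) + sqrt(-2365 - 116)) = -1119/(-31 + sqrt(-2481)) = -1119/(-31 + I*sqrt(2481))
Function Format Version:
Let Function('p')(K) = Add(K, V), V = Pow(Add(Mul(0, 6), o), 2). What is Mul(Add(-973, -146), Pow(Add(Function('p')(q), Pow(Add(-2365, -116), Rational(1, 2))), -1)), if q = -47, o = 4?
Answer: Add(Rational(34689, 3442), Mul(Rational(1119, 3442), I, Pow(2481, Rational(1, 2)))) ≈ Add(10.078, Mul(16.193, I))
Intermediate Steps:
V = 16 (V = Pow(Add(Mul(0, 6), 4), 2) = Pow(Add(0, 4), 2) = Pow(4, 2) = 16)
Function('p')(K) = Add(16, K) (Function('p')(K) = Add(K, 16) = Add(16, K))
Mul(Add(-973, -146), Pow(Add(Function('p')(q), Pow(Add(-2365, -116), Rational(1, 2))), -1)) = Mul(Add(-973, -146), Pow(Add(Add(16, -47), Pow(Add(-2365, -116), Rational(1, 2))), -1)) = Mul(-1119, Pow(Add(-31, Pow(-2481, Rational(1, 2))), -1)) = Mul(-1119, Pow(Add(-31, Mul(I, Pow(2481, Rational(1, 2)))), -1))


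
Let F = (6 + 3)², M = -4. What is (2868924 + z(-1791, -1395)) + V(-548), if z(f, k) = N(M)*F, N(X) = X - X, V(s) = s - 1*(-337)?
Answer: 2868713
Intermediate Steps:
V(s) = 337 + s (V(s) = s + 337 = 337 + s)
N(X) = 0
F = 81 (F = 9² = 81)
z(f, k) = 0 (z(f, k) = 0*81 = 0)
(2868924 + z(-1791, -1395)) + V(-548) = (2868924 + 0) + (337 - 548) = 2868924 - 211 = 2868713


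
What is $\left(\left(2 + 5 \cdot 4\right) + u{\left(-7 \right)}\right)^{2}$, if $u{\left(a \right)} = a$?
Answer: $225$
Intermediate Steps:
$\left(\left(2 + 5 \cdot 4\right) + u{\left(-7 \right)}\right)^{2} = \left(\left(2 + 5 \cdot 4\right) - 7\right)^{2} = \left(\left(2 + 20\right) - 7\right)^{2} = \left(22 - 7\right)^{2} = 15^{2} = 225$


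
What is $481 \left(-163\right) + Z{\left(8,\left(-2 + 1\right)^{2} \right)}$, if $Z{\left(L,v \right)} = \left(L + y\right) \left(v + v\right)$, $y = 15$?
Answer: $-78357$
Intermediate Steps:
$Z{\left(L,v \right)} = 2 v \left(15 + L\right)$ ($Z{\left(L,v \right)} = \left(L + 15\right) \left(v + v\right) = \left(15 + L\right) 2 v = 2 v \left(15 + L\right)$)
$481 \left(-163\right) + Z{\left(8,\left(-2 + 1\right)^{2} \right)} = 481 \left(-163\right) + 2 \left(-2 + 1\right)^{2} \left(15 + 8\right) = -78403 + 2 \left(-1\right)^{2} \cdot 23 = -78403 + 2 \cdot 1 \cdot 23 = -78403 + 46 = -78357$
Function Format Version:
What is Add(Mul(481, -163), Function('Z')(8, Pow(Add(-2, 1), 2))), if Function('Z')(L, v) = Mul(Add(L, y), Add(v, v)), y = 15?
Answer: -78357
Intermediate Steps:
Function('Z')(L, v) = Mul(2, v, Add(15, L)) (Function('Z')(L, v) = Mul(Add(L, 15), Add(v, v)) = Mul(Add(15, L), Mul(2, v)) = Mul(2, v, Add(15, L)))
Add(Mul(481, -163), Function('Z')(8, Pow(Add(-2, 1), 2))) = Add(Mul(481, -163), Mul(2, Pow(Add(-2, 1), 2), Add(15, 8))) = Add(-78403, Mul(2, Pow(-1, 2), 23)) = Add(-78403, Mul(2, 1, 23)) = Add(-78403, 46) = -78357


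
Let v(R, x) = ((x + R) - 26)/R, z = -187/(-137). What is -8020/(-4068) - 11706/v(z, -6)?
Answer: 744883453/1422783 ≈ 523.54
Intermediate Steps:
z = 187/137 (z = -187*(-1/137) = 187/137 ≈ 1.3650)
v(R, x) = (-26 + R + x)/R (v(R, x) = ((R + x) - 26)/R = (-26 + R + x)/R)
-8020/(-4068) - 11706/v(z, -6) = -8020/(-4068) - 11706*187/(137*(-26 + 187/137 - 6)) = -8020*(-1/4068) - 11706/((137/187)*(-4197/137)) = 2005/1017 - 11706/(-4197/187) = 2005/1017 - 11706*(-187/4197) = 2005/1017 + 729674/1399 = 744883453/1422783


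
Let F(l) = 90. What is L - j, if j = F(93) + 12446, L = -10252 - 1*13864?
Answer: -36652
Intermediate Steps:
L = -24116 (L = -10252 - 13864 = -24116)
j = 12536 (j = 90 + 12446 = 12536)
L - j = -24116 - 1*12536 = -24116 - 12536 = -36652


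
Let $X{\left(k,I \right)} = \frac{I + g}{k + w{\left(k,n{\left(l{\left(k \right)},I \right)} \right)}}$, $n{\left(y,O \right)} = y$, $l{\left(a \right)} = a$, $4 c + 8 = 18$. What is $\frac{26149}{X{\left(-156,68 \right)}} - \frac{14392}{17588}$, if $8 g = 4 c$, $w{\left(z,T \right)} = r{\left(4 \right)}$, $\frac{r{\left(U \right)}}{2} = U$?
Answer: $- \frac{68067471222}{1217969} \approx -55886.0$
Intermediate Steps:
$c = \frac{5}{2}$ ($c = -2 + \frac{1}{4} \cdot 18 = -2 + \frac{9}{2} = \frac{5}{2} \approx 2.5$)
$r{\left(U \right)} = 2 U$
$w{\left(z,T \right)} = 8$ ($w{\left(z,T \right)} = 2 \cdot 4 = 8$)
$g = \frac{5}{4}$ ($g = \frac{4 \cdot \frac{5}{2}}{8} = \frac{1}{8} \cdot 10 = \frac{5}{4} \approx 1.25$)
$X{\left(k,I \right)} = \frac{\frac{5}{4} + I}{8 + k}$ ($X{\left(k,I \right)} = \frac{I + \frac{5}{4}}{k + 8} = \frac{\frac{5}{4} + I}{8 + k}$)
$\frac{26149}{X{\left(-156,68 \right)}} - \frac{14392}{17588} = \frac{26149}{\frac{1}{8 - 156} \left(\frac{5}{4} + 68\right)} - \frac{14392}{17588} = \frac{26149}{\frac{1}{-148} \cdot \frac{277}{4}} - \frac{3598}{4397} = \frac{26149}{\left(- \frac{1}{148}\right) \frac{277}{4}} - \frac{3598}{4397} = \frac{26149}{- \frac{277}{592}} - \frac{3598}{4397} = 26149 \left(- \frac{592}{277}\right) - \frac{3598}{4397} = - \frac{15480208}{277} - \frac{3598}{4397} = - \frac{68067471222}{1217969}$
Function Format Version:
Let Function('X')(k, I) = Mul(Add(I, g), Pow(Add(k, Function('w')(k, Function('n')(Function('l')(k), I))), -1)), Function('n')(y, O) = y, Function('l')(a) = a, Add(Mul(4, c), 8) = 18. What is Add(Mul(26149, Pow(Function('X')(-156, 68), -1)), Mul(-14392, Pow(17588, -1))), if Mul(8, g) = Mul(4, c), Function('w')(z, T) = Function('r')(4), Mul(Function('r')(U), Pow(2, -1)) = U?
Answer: Rational(-68067471222, 1217969) ≈ -55886.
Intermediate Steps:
c = Rational(5, 2) (c = Add(-2, Mul(Rational(1, 4), 18)) = Add(-2, Rational(9, 2)) = Rational(5, 2) ≈ 2.5000)
Function('r')(U) = Mul(2, U)
Function('w')(z, T) = 8 (Function('w')(z, T) = Mul(2, 4) = 8)
g = Rational(5, 4) (g = Mul(Rational(1, 8), Mul(4, Rational(5, 2))) = Mul(Rational(1, 8), 10) = Rational(5, 4) ≈ 1.2500)
Function('X')(k, I) = Mul(Pow(Add(8, k), -1), Add(Rational(5, 4), I)) (Function('X')(k, I) = Mul(Add(I, Rational(5, 4)), Pow(Add(k, 8), -1)) = Mul(Add(Rational(5, 4), I), Pow(Add(8, k), -1)) = Mul(Pow(Add(8, k), -1), Add(Rational(5, 4), I)))
Add(Mul(26149, Pow(Function('X')(-156, 68), -1)), Mul(-14392, Pow(17588, -1))) = Add(Mul(26149, Pow(Mul(Pow(Add(8, -156), -1), Add(Rational(5, 4), 68)), -1)), Mul(-14392, Pow(17588, -1))) = Add(Mul(26149, Pow(Mul(Pow(-148, -1), Rational(277, 4)), -1)), Mul(-14392, Rational(1, 17588))) = Add(Mul(26149, Pow(Mul(Rational(-1, 148), Rational(277, 4)), -1)), Rational(-3598, 4397)) = Add(Mul(26149, Pow(Rational(-277, 592), -1)), Rational(-3598, 4397)) = Add(Mul(26149, Rational(-592, 277)), Rational(-3598, 4397)) = Add(Rational(-15480208, 277), Rational(-3598, 4397)) = Rational(-68067471222, 1217969)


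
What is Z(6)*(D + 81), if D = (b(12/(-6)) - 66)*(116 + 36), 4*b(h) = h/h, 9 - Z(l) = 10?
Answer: 9913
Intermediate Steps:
Z(l) = -1 (Z(l) = 9 - 1*10 = 9 - 10 = -1)
b(h) = ¼ (b(h) = (h/h)/4 = (¼)*1 = ¼)
D = -9994 (D = (¼ - 66)*(116 + 36) = -263/4*152 = -9994)
Z(6)*(D + 81) = -(-9994 + 81) = -1*(-9913) = 9913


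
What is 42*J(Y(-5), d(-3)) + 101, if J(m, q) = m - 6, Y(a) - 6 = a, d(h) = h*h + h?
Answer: -109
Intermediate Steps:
d(h) = h + h² (d(h) = h² + h = h + h²)
Y(a) = 6 + a
J(m, q) = -6 + m
42*J(Y(-5), d(-3)) + 101 = 42*(-6 + (6 - 5)) + 101 = 42*(-6 + 1) + 101 = 42*(-5) + 101 = -210 + 101 = -109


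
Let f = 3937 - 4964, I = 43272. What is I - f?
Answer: 44299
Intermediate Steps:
f = -1027
I - f = 43272 - 1*(-1027) = 43272 + 1027 = 44299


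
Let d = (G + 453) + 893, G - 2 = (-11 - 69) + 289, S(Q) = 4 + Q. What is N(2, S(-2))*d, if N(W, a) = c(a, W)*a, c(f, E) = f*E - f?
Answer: 6228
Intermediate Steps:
c(f, E) = -f + E*f (c(f, E) = E*f - f = -f + E*f)
G = 211 (G = 2 + ((-11 - 69) + 289) = 2 + (-80 + 289) = 2 + 209 = 211)
N(W, a) = a**2*(-1 + W) (N(W, a) = (a*(-1 + W))*a = a**2*(-1 + W))
d = 1557 (d = (211 + 453) + 893 = 664 + 893 = 1557)
N(2, S(-2))*d = ((4 - 2)**2*(-1 + 2))*1557 = (2**2*1)*1557 = (4*1)*1557 = 4*1557 = 6228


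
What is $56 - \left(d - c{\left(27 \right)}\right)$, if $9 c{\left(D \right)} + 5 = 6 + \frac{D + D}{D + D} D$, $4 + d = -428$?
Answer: $\frac{4420}{9} \approx 491.11$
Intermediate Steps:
$d = -432$ ($d = -4 - 428 = -432$)
$c{\left(D \right)} = \frac{1}{9} + \frac{D}{9}$ ($c{\left(D \right)} = - \frac{5}{9} + \frac{6 + \frac{D + D}{D + D} D}{9} = - \frac{5}{9} + \frac{6 + \frac{2 D}{2 D} D}{9} = - \frac{5}{9} + \frac{6 + 2 D \frac{1}{2 D} D}{9} = - \frac{5}{9} + \frac{6 + 1 D}{9} = - \frac{5}{9} + \frac{6 + D}{9} = - \frac{5}{9} + \left(\frac{2}{3} + \frac{D}{9}\right) = \frac{1}{9} + \frac{D}{9}$)
$56 - \left(d - c{\left(27 \right)}\right) = 56 - \left(-432 - \left(\frac{1}{9} + \frac{1}{9} \cdot 27\right)\right) = 56 - \left(-432 - \left(\frac{1}{9} + 3\right)\right) = 56 - \left(-432 - \frac{28}{9}\right) = 56 - - \frac{3916}{9} = 56 + \frac{3916}{9} = \frac{4420}{9}$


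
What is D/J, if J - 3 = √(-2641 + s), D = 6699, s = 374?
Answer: 20097/2276 - 6699*I*√2267/2276 ≈ 8.83 - 140.14*I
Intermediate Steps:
J = 3 + I*√2267 (J = 3 + √(-2641 + 374) = 3 + √(-2267) = 3 + I*√2267 ≈ 3.0 + 47.613*I)
D/J = 6699/(3 + I*√2267)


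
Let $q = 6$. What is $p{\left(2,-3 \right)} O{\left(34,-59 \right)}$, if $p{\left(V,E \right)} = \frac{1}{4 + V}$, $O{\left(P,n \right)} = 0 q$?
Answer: $0$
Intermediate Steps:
$O{\left(P,n \right)} = 0$ ($O{\left(P,n \right)} = 0 \cdot 6 = 0$)
$p{\left(2,-3 \right)} O{\left(34,-59 \right)} = \frac{1}{4 + 2} \cdot 0 = \frac{1}{6} \cdot 0 = 0$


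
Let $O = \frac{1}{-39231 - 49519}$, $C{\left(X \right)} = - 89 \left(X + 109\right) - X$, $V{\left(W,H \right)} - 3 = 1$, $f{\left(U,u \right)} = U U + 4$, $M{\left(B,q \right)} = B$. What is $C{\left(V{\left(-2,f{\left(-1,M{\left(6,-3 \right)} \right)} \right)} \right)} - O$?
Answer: $- \frac{892913749}{88750} \approx -10061.0$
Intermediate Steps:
$f{\left(U,u \right)} = 4 + U^{2}$ ($f{\left(U,u \right)} = U^{2} + 4 = 4 + U^{2}$)
$V{\left(W,H \right)} = 4$ ($V{\left(W,H \right)} = 3 + 1 = 4$)
$C{\left(X \right)} = -9701 - 90 X$ ($C{\left(X \right)} = - 89 \left(109 + X\right) - X = \left(-9701 - 89 X\right) - X = -9701 - 90 X$)
$O = - \frac{1}{88750}$ ($O = \frac{1}{-88750} = - \frac{1}{88750} \approx -1.1268 \cdot 10^{-5}$)
$C{\left(V{\left(-2,f{\left(-1,M{\left(6,-3 \right)} \right)} \right)} \right)} - O = \left(-9701 - 360\right) - - \frac{1}{88750} = \left(-9701 - 360\right) + \frac{1}{88750} = -10061 + \frac{1}{88750} = - \frac{892913749}{88750}$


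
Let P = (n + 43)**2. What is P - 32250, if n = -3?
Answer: -30650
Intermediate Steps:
P = 1600 (P = (-3 + 43)**2 = 40**2 = 1600)
P - 32250 = 1600 - 32250 = -30650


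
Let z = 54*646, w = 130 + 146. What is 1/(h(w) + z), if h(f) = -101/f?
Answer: 276/9627883 ≈ 2.8667e-5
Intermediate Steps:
w = 276
z = 34884
1/(h(w) + z) = 1/(-101/276 + 34884) = 1/(9627883/276) = 276/9627883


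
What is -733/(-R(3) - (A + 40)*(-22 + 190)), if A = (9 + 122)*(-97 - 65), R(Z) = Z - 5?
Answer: -733/3558578 ≈ -0.00020598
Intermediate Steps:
R(Z) = -5 + Z
A = -21222 (A = 131*(-162) = -21222)
-733/(-R(3) - (A + 40)*(-22 + 190)) = -733/(-(-5 + 3) - (-21222 + 40)*(-22 + 190)) = -733/(-1*(-2) - (-21182)*168) = -733/(2 - 1*(-3558576)) = -733/(2 + 3558576) = -733/3558578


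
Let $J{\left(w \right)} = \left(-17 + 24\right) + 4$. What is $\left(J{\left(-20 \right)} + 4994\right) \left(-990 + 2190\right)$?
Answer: $6006000$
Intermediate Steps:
$J{\left(w \right)} = 11$ ($J{\left(w \right)} = 7 + 4 = 11$)
$\left(J{\left(-20 \right)} + 4994\right) \left(-990 + 2190\right) = \left(11 + 4994\right) \left(-990 + 2190\right) = 5005 \cdot 1200 = 6006000$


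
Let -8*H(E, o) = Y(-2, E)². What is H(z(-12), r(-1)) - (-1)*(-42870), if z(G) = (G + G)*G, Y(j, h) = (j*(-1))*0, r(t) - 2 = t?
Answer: -42870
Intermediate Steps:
r(t) = 2 + t
Y(j, h) = 0 (Y(j, h) = -j*0 = 0)
z(G) = 2*G² (z(G) = (2*G)*G = 2*G²)
H(E, o) = 0 (H(E, o) = -⅛*0² = -⅛*0 = 0)
H(z(-12), r(-1)) - (-1)*(-42870) = 0 - (-1)*(-42870) = 0 - 1*42870 = 0 - 42870 = -42870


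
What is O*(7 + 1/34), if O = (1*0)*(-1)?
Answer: 0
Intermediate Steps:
O = 0 (O = 0*(-1) = 0)
O*(7 + 1/34) = 0*(7 + 1/34) = 0*(239/34) = 0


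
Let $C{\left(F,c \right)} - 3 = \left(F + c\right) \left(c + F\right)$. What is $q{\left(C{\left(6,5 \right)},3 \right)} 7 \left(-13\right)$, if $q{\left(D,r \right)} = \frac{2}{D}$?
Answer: $- \frac{91}{62} \approx -1.4677$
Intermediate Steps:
$C{\left(F,c \right)} = 3 + \left(F + c\right)^{2}$ ($C{\left(F,c \right)} = 3 + \left(F + c\right) \left(c + F\right) = 3 + \left(F + c\right) \left(F + c\right) = 3 + \left(F + c\right)^{2}$)
$q{\left(C{\left(6,5 \right)},3 \right)} 7 \left(-13\right) = \frac{2}{3 + \left(6 + 5\right)^{2}} \cdot 7 \left(-13\right) = \frac{2}{3 + 11^{2}} \cdot 7 \left(-13\right) = \frac{2}{3 + 121} \cdot 7 \left(-13\right) = \frac{2}{124} \cdot 7 \left(-13\right) = 2 \cdot \frac{1}{124} \cdot 7 \left(-13\right) = \frac{1}{62} \cdot 7 \left(-13\right) = \frac{7}{62} \left(-13\right) = - \frac{91}{62}$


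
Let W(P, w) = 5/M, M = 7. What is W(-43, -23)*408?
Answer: 2040/7 ≈ 291.43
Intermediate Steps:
W(P, w) = 5/7
W(-43, -23)*408 = (5/7)*408 = 2040/7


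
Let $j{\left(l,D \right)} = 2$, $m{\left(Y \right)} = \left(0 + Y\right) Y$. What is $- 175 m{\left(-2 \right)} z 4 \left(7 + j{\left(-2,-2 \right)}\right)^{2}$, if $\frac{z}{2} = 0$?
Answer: $0$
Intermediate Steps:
$m{\left(Y \right)} = Y^{2}$ ($m{\left(Y \right)} = Y Y = Y^{2}$)
$z = 0$ ($z = 2 \cdot 0 = 0$)
$- 175 m{\left(-2 \right)} z 4 \left(7 + j{\left(-2,-2 \right)}\right)^{2} = - 175 \left(-2\right)^{2} \cdot 0 \cdot 4 \left(7 + 2\right)^{2} = - 175 \cdot 4 \cdot 0 \cdot 4 \cdot 9^{2} = - 175 \cdot 0 \cdot 4 \cdot 81 = \left(-175\right) 0 \cdot 81 = 0 \cdot 81 = 0$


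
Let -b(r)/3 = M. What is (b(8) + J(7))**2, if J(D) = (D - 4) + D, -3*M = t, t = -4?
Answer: 36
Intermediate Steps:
M = 4/3 (M = -1/3*(-4) = 4/3 ≈ 1.3333)
J(D) = -4 + 2*D (J(D) = (-4 + D) + D = -4 + 2*D)
b(r) = -4 (b(r) = -3*4/3 = -4)
(b(8) + J(7))**2 = (-4 + (-4 + 2*7))**2 = (-4 + (-4 + 14))**2 = (-4 + 10)**2 = 6**2 = 36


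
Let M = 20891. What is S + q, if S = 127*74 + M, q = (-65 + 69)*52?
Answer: 30497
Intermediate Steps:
q = 208 (q = 4*52 = 208)
S = 30289 (S = 127*74 + 20891 = 9398 + 20891 = 30289)
S + q = 30289 + 208 = 30497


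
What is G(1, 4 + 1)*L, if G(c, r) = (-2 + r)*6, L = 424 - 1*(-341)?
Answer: 13770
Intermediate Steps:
L = 765 (L = 424 + 341 = 765)
G(c, r) = -12 + 6*r
G(1, 4 + 1)*L = (-12 + 6*(4 + 1))*765 = (-12 + 6*5)*765 = (-12 + 30)*765 = 18*765 = 13770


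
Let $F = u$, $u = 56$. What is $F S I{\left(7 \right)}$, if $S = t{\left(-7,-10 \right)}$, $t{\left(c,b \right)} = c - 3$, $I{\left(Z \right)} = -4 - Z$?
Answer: $6160$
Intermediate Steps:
$t{\left(c,b \right)} = -3 + c$ ($t{\left(c,b \right)} = c - 3 = -3 + c$)
$S = -10$ ($S = -3 - 7 = -10$)
$F = 56$
$F S I{\left(7 \right)} = 56 \left(-10\right) \left(-4 - 7\right) = - 560 \left(-4 - 7\right) = \left(-560\right) \left(-11\right) = 6160$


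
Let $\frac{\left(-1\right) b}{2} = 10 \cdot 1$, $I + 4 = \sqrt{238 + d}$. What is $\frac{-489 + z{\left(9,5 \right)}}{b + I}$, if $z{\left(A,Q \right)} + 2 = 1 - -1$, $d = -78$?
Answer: $\frac{1467}{52} + \frac{489 \sqrt{10}}{104} \approx 43.08$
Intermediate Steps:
$I = -4 + 4 \sqrt{10}$ ($I = -4 + \sqrt{238 - 78} = -4 + \sqrt{160} = -4 + 4 \sqrt{10} \approx 8.6491$)
$b = -20$ ($b = - 2 \cdot 10 \cdot 1 = \left(-2\right) 10 = -20$)
$z{\left(A,Q \right)} = 0$ ($z{\left(A,Q \right)} = -2 + \left(1 - -1\right) = -2 + \left(1 + 1\right) = -2 + 2 = 0$)
$\frac{-489 + z{\left(9,5 \right)}}{b + I} = \frac{-489 + 0}{-20 - \left(4 - 4 \sqrt{10}\right)} = - \frac{489}{-24 + 4 \sqrt{10}}$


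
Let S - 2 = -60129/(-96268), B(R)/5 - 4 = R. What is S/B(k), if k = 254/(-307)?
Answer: 15513631/93765032 ≈ 0.16545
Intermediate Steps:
k = -254/307 (k = 254*(-1/307) = -254/307 ≈ -0.82736)
B(R) = 20 + 5*R
S = 252665/96268 (S = 2 - 60129/(-96268) = 2 - 60129*(-1/96268) = 2 + 60129/96268 = 252665/96268 ≈ 2.6246)
S/B(k) = 252665/(96268*(20 + 5*(-254/307))) = 252665/(96268*(20 - 1270/307)) = 252665/(96268*(4870/307)) = (252665/96268)*(307/4870) = 15513631/93765032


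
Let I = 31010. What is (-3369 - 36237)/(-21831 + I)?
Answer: -39606/9179 ≈ -4.3148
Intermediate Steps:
(-3369 - 36237)/(-21831 + I) = (-3369 - 36237)/(-21831 + 31010) = -39606/9179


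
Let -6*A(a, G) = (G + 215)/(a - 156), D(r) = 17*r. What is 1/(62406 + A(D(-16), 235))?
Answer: 428/26709843 ≈ 1.6024e-5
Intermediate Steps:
A(a, G) = -(215 + G)/(6*(-156 + a)) (A(a, G) = -(G + 215)/(6*(a - 156)) = -(215 + G)/(6*(-156 + a)))
1/(62406 + A(D(-16), 235)) = 1/(62406 + (-215 - 1*235)/(6*(-156 + 17*(-16)))) = 1/(62406 + (-215 - 235)/(6*(-156 - 272))) = 1/(62406 + (1/6)*(-450)/(-428)) = 1/(62406 + (1/6)*(-1/428)*(-450)) = 1/(62406 + 75/428) = 1/(26709843/428) = 428/26709843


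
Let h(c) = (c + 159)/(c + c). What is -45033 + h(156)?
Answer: -4683327/104 ≈ -45032.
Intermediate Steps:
h(c) = (159 + c)/(2*c) (h(c) = (159 + c)/((2*c)) = (159 + c)*(1/(2*c)) = (159 + c)/(2*c))
-45033 + h(156) = -45033 + (½)*(159 + 156)/156 = -45033 + (½)*(1/156)*315 = -45033 + 105/104 = -4683327/104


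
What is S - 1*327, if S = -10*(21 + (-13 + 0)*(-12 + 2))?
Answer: -1837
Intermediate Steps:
S = -1510 (S = -10*(21 - 13*(-10)) = -10*(21 + 130) = -10*151 = -1510)
S - 1*327 = -1510 - 1*327 = -1510 - 327 = -1837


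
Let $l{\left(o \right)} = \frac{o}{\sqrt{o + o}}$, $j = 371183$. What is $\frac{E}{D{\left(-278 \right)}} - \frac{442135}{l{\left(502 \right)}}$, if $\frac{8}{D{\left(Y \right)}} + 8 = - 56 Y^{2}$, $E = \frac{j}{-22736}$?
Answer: $\frac{200805919987}{22736} - \frac{442135 \sqrt{251}}{251} \approx 8.8042 \cdot 10^{6}$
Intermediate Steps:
$E = - \frac{371183}{22736}$ ($E = \frac{371183}{-22736} = 371183 \left(- \frac{1}{22736}\right) = - \frac{371183}{22736} \approx -16.326$)
$l{\left(o \right)} = \frac{\sqrt{2} \sqrt{o}}{2}$ ($l{\left(o \right)} = \frac{o}{\sqrt{2 o}} = \frac{o}{\sqrt{2} \sqrt{o}} = o \frac{\sqrt{2}}{2 \sqrt{o}} = \frac{\sqrt{2} \sqrt{o}}{2}$)
$D{\left(Y \right)} = \frac{8}{-8 - 56 Y^{2}}$
$\frac{E}{D{\left(-278 \right)}} - \frac{442135}{l{\left(502 \right)}} = - \frac{371183}{22736 \left(- \frac{1}{1 + 7 \left(-278\right)^{2}}\right)} - \frac{442135}{\frac{1}{2} \sqrt{2} \sqrt{502}} = - \frac{371183}{22736 \left(- \frac{1}{1 + 7 \cdot 77284}\right)} - \frac{442135}{\sqrt{251}} = - \frac{371183}{22736 \left(- \frac{1}{1 + 540988}\right)} - 442135 \frac{\sqrt{251}}{251} = - \frac{371183}{22736 \left(- \frac{1}{540989}\right)} - \frac{442135 \sqrt{251}}{251} = \left(- \frac{371183}{22736}\right) \left(-540989\right) - \frac{442135 \sqrt{251}}{251} = \frac{200805919987}{22736} - \frac{442135 \sqrt{251}}{251}$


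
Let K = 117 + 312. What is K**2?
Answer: 184041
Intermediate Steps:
K = 429
K**2 = 429**2 = 184041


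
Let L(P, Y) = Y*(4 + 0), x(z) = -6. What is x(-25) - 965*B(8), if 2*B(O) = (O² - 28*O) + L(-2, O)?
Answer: 61754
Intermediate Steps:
L(P, Y) = 4*Y (L(P, Y) = Y*4 = 4*Y)
B(O) = O²/2 - 12*O (B(O) = ((O² - 28*O) + 4*O)/2 = (O² - 24*O)/2 = O²/2 - 12*O)
x(-25) - 965*B(8) = -6 - 965*8*(-24 + 8)/2 = -6 - 965*8*(-16)/2 = -6 - 965*(-64) = -6 + 61760 = 61754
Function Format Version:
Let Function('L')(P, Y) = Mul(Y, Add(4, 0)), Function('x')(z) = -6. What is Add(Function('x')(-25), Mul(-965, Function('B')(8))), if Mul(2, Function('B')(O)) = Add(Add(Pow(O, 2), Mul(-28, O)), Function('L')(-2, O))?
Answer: 61754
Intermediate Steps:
Function('L')(P, Y) = Mul(4, Y) (Function('L')(P, Y) = Mul(Y, 4) = Mul(4, Y))
Function('B')(O) = Add(Mul(Rational(1, 2), Pow(O, 2)), Mul(-12, O)) (Function('B')(O) = Mul(Rational(1, 2), Add(Add(Pow(O, 2), Mul(-28, O)), Mul(4, O))) = Mul(Rational(1, 2), Add(Pow(O, 2), Mul(-24, O))) = Add(Mul(Rational(1, 2), Pow(O, 2)), Mul(-12, O)))
Add(Function('x')(-25), Mul(-965, Function('B')(8))) = Add(-6, Mul(-965, Mul(Rational(1, 2), 8, Add(-24, 8)))) = Add(-6, Mul(-965, Mul(Rational(1, 2), 8, -16))) = Add(-6, Mul(-965, -64)) = Add(-6, 61760) = 61754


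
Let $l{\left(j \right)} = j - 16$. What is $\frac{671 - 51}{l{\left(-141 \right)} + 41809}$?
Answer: $\frac{155}{10413} \approx 0.014885$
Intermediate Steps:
$l{\left(j \right)} = -16 + j$
$\frac{671 - 51}{l{\left(-141 \right)} + 41809} = \frac{671 - 51}{\left(-16 - 141\right) + 41809} = \frac{620}{-157 + 41809} = \frac{620}{41652} = 620 \cdot \frac{1}{41652} = \frac{155}{10413}$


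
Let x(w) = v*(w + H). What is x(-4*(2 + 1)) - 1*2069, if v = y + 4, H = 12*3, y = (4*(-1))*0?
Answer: -1973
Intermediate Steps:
y = 0 (y = -4*0 = 0)
H = 36
v = 4 (v = 0 + 4 = 4)
x(w) = 144 + 4*w (x(w) = 4*(w + 36) = 4*(36 + w) = 144 + 4*w)
x(-4*(2 + 1)) - 1*2069 = (144 + 4*(-4*(2 + 1))) - 1*2069 = (144 + 4*(-4*3)) - 2069 = (144 + 4*(-12)) - 2069 = (144 - 48) - 2069 = 96 - 2069 = -1973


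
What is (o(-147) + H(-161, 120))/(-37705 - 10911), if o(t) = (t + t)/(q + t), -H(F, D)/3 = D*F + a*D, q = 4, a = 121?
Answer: -1029747/3476044 ≈ -0.29624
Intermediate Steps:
H(F, D) = -363*D - 3*D*F (H(F, D) = -3*(D*F + 121*D) = -3*(121*D + D*F) = -363*D - 3*D*F)
o(t) = 2*t/(4 + t) (o(t) = (t + t)/(4 + t) = (2*t)/(4 + t) = 2*t/(4 + t))
(o(-147) + H(-161, 120))/(-37705 - 10911) = (2*(-147)/(4 - 147) - 3*120*(121 - 161))/(-37705 - 10911) = (2*(-147)/(-143) - 3*120*(-40))/(-48616) = (2*(-147)*(-1/143) + 14400)*(-1/48616) = (294/143 + 14400)*(-1/48616) = (2059494/143)*(-1/48616) = -1029747/3476044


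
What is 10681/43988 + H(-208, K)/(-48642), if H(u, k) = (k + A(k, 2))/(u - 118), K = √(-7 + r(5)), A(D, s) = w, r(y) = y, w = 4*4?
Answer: 42343109915/174382640124 + I*√2/15857292 ≈ 0.24282 + 8.9184e-8*I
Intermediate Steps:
w = 16
A(D, s) = 16
K = I*√2 (K = √(-7 + 5) = √(-2) = I*√2 ≈ 1.4142*I)
H(u, k) = (16 + k)/(-118 + u) (H(u, k) = (k + 16)/(u - 118) = (16 + k)/(-118 + u))
10681/43988 + H(-208, K)/(-48642) = 10681/43988 + ((16 + I*√2)/(-118 - 208))/(-48642) = 10681*(1/43988) + ((16 + I*√2)/(-326))*(-1/48642) = 10681/43988 - (16 + I*√2)/326*(-1/48642) = 10681/43988 + (-8/163 - I*√2/326)*(-1/48642) = 10681/43988 + (4/3964323 + I*√2/15857292) = 42343109915/174382640124 + I*√2/15857292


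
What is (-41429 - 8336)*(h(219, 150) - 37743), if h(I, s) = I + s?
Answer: 1859917110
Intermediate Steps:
(-41429 - 8336)*(h(219, 150) - 37743) = (-41429 - 8336)*((219 + 150) - 37743) = -49765*(369 - 37743) = -49765*(-37374) = 1859917110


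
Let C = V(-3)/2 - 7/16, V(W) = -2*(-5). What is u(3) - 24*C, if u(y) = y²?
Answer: -201/2 ≈ -100.50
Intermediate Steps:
V(W) = 10
C = 73/16 (C = 10/2 - 7/16 = 10*(½) - 7*1/16 = 5 - 7/16 = 73/16 ≈ 4.5625)
u(3) - 24*C = 3² - 24*73/16 = 9 - 219/2 = -201/2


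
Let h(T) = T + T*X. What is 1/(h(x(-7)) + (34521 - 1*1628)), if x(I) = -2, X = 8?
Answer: 1/32875 ≈ 3.0418e-5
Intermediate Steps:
h(T) = 9*T (h(T) = T + T*8 = T + 8*T = 9*T)
1/(h(x(-7)) + (34521 - 1*1628)) = 1/(9*(-2) + (34521 - 1*1628)) = 1/(-18 + (34521 - 1628)) = 1/(-18 + 32893) = 1/32875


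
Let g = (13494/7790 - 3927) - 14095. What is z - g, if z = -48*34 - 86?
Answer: 63497333/3895 ≈ 16302.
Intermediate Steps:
z = -1718 (z = -1632 - 86 = -1718)
g = -70188943/3895 (g = (13494*(1/7790) - 3927) - 14095 = (6747/3895 - 3927) - 14095 = -15288918/3895 - 14095 = -70188943/3895 ≈ -18020.)
z - g = -1718 - 1*(-70188943/3895) = -1718 + 70188943/3895 = 63497333/3895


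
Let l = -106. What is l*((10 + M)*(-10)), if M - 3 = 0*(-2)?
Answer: 13780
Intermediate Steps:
M = 3 (M = 3 + 0*(-2) = 3 + 0 = 3)
l*((10 + M)*(-10)) = -106*(10 + 3)*(-10) = -1378*(-10) = -106*(-130) = 13780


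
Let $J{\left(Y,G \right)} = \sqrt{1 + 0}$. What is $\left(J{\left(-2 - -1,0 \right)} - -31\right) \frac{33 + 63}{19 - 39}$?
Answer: $- \frac{768}{5} \approx -153.6$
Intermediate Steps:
$J{\left(Y,G \right)} = 1$ ($J{\left(Y,G \right)} = \sqrt{1} = 1$)
$\left(J{\left(-2 - -1,0 \right)} - -31\right) \frac{33 + 63}{19 - 39} = \left(1 - -31\right) \frac{33 + 63}{19 - 39} = \left(1 + 31\right) \frac{96}{19 - 39} = 32 \frac{96}{-20} = 32 \cdot 96 \left(- \frac{1}{20}\right) = 32 \left(- \frac{24}{5}\right) = - \frac{768}{5}$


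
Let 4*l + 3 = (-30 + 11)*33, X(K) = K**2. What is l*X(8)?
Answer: -10080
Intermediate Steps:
l = -315/2 (l = -3/4 + ((-30 + 11)*33)/4 = -3/4 + (-19*33)/4 = -3/4 + (1/4)*(-627) = -3/4 - 627/4 = -315/2 ≈ -157.50)
l*X(8) = -315/2*8**2 = -315/2*64 = -10080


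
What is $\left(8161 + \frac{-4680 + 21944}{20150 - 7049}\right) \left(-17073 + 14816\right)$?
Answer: $- \frac{241351222925}{13101} \approx -1.8422 \cdot 10^{7}$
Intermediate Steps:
$\left(8161 + \frac{-4680 + 21944}{20150 - 7049}\right) \left(-17073 + 14816\right) = \left(8161 + \frac{17264}{13101}\right) \left(-2257\right) = \frac{106934525}{13101} \left(-2257\right) = - \frac{241351222925}{13101}$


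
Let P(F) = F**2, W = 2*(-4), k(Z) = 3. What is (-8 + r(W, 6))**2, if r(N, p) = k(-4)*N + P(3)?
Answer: 529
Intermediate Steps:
W = -8
r(N, p) = 9 + 3*N (r(N, p) = 3*N + 3**2 = 3*N + 9 = 9 + 3*N)
(-8 + r(W, 6))**2 = (-8 + (9 + 3*(-8)))**2 = (-8 + (9 - 24))**2 = (-8 - 15)**2 = (-23)**2 = 529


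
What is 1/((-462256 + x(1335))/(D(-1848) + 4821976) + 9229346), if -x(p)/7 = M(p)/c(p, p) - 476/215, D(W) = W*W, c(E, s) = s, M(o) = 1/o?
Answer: 631254185829000/5826063259540024925639 ≈ 1.0835e-7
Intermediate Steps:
D(W) = W²
x(p) = 3332/215 - 7/p² (x(p) = -7*(1/(p*p) - 476/215) = -7*(p⁻² - 476*1/215) = -7*(p⁻² - 476/215) = -7*(-476/215 + p⁻²) = 3332/215 - 7/p²)
1/((-462256 + x(1335))/(D(-1848) + 4821976) + 9229346) = 1/((-462256 + (3332/215 - 7/1335²))/((-1848)² + 4821976) + 9229346) = 1/((-462256 + (3332/215 - 7*1/1782225))/(3415104 + 4821976) + 9229346) = 1/((-462256 + (3332/215 - 7/1782225))/8237080 + 9229346) = 1/((-462256 + 1187674439/76635675)*(1/8237080) + 9229346) = 1/(-35424112908361/76635675*1/8237080 + 9229346) = 1/(-35424112908361/631254185829000 + 9229346) = 1/(5826063259540024925639/631254185829000) = 631254185829000/5826063259540024925639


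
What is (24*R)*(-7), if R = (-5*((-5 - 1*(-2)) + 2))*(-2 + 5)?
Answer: -2520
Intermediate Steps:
R = 15 (R = -5*((-5 + 2) + 2)*3 = -5*(-3 + 2)*3 = -5*(-1)*3 = 5*3 = 15)
(24*R)*(-7) = (24*15)*(-7) = 360*(-7) = -2520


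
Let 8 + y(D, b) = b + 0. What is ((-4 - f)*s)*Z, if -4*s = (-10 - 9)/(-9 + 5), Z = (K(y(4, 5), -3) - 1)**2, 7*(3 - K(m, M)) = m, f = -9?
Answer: -27455/784 ≈ -35.019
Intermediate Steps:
y(D, b) = -8 + b (y(D, b) = -8 + (b + 0) = -8 + b)
K(m, M) = 3 - m/7
Z = 289/49 (Z = ((3 - (-8 + 5)/7) - 1)**2 = ((3 - 1/7*(-3)) - 1)**2 = ((3 + 3/7) - 1)**2 = (24/7 - 1)**2 = (17/7)**2 = 289/49 ≈ 5.8980)
s = -19/16 (s = -(-10 - 9)/(4*(-9 + 5)) = -(-19)/(4*(-4)) = -(-19)*(-1)/(4*4) = -1/4*19/4 = -19/16 ≈ -1.1875)
((-4 - f)*s)*Z = ((-4 - 1*(-9))*(-19/16))*(289/49) = ((-4 + 9)*(-19/16))*(289/49) = (5*(-19/16))*(289/49) = -95/16*289/49 = -27455/784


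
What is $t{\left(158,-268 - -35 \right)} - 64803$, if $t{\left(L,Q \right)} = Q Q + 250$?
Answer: $-10264$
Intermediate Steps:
$t{\left(L,Q \right)} = 250 + Q^{2}$ ($t{\left(L,Q \right)} = Q^{2} + 250 = 250 + Q^{2}$)
$t{\left(158,-268 - -35 \right)} - 64803 = \left(250 + \left(-268 - -35\right)^{2}\right) - 64803 = \left(250 + \left(-268 + 35\right)^{2}\right) - 64803 = \left(250 + \left(-233\right)^{2}\right) - 64803 = \left(250 + 54289\right) - 64803 = 54539 - 64803 = -10264$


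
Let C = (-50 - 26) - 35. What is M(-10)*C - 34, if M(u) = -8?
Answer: 854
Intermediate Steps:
C = -111 (C = -76 - 35 = -111)
M(-10)*C - 34 = -8*(-111) - 34 = 888 - 34 = 854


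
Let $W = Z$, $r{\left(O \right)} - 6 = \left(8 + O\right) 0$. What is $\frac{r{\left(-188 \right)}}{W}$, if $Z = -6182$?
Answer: $- \frac{3}{3091} \approx -0.00097056$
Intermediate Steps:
$r{\left(O \right)} = 6$ ($r{\left(O \right)} = 6 + \left(8 + O\right) 0 = 6 + 0 = 6$)
$W = -6182$
$\frac{r{\left(-188 \right)}}{W} = \frac{6}{-6182} = 6 \left(- \frac{1}{6182}\right) = - \frac{3}{3091}$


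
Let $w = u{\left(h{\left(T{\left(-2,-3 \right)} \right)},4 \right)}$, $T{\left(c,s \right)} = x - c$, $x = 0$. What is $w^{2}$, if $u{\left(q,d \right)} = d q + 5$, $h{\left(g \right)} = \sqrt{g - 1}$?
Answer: $81$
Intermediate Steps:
$T{\left(c,s \right)} = - c$ ($T{\left(c,s \right)} = 0 - c = - c$)
$h{\left(g \right)} = \sqrt{-1 + g}$
$u{\left(q,d \right)} = 5 + d q$
$w = 9$ ($w = 5 + 4 \sqrt{-1 - -2} = 5 + 4 \sqrt{-1 + 2} = 5 + 4 \sqrt{1} = 5 + 4 \cdot 1 = 5 + 4 = 9$)
$w^{2} = 9^{2} = 81$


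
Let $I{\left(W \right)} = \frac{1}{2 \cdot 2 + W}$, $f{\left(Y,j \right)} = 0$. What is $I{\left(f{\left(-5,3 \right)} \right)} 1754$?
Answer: $\frac{877}{2} \approx 438.5$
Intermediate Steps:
$I{\left(W \right)} = \frac{1}{4 + W}$
$I{\left(f{\left(-5,3 \right)} \right)} 1754 = \frac{1}{4 + 0} \cdot 1754 = \frac{1}{4} \cdot 1754 = \frac{877}{2}$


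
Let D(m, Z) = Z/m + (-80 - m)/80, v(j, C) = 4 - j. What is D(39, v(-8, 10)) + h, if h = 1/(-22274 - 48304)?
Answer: -43300123/36700560 ≈ -1.1798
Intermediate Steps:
D(m, Z) = -1 - m/80 + Z/m (D(m, Z) = Z/m + (-80 - m)*(1/80) = Z/m + (-1 - m/80) = -1 - m/80 + Z/m)
h = -1/70578 (h = 1/(-70578) = -1/70578 ≈ -1.4169e-5)
D(39, v(-8, 10)) + h = (-1 - 1/80*39 + (4 - 1*(-8))/39) - 1/70578 = (-1 - 39/80 + (4 + 8)*(1/39)) - 1/70578 = (-1 - 39/80 + 12*(1/39)) - 1/70578 = (-1 - 39/80 + 4/13) - 1/70578 = -1227/1040 - 1/70578 = -43300123/36700560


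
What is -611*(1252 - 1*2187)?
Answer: 571285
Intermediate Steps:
-611*(1252 - 1*2187) = -611*(1252 - 2187) = -611*(-935) = 571285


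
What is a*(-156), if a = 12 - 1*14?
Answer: 312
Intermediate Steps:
a = -2 (a = 12 - 14 = -2)
a*(-156) = -2*(-156) = 312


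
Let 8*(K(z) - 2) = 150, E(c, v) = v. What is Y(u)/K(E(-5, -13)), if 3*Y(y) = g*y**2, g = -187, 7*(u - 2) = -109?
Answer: -6750700/12201 ≈ -553.29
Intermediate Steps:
u = -95/7 (u = 2 + (1/7)*(-109) = 2 - 109/7 = -95/7 ≈ -13.571)
K(z) = 83/4 (K(z) = 2 + (1/8)*150 = 2 + 75/4 = 83/4)
Y(y) = -187*y**2/3 (Y(y) = (-187*y**2)/3 = -187*y**2/3)
Y(u)/K(E(-5, -13)) = (-187*(-95/7)**2/3)/(83/4) = -187/3*9025/49*(4/83) = -1687675/147*4/83 = -6750700/12201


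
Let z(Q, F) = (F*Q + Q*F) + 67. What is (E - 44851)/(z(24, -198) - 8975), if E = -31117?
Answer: 18992/4603 ≈ 4.1260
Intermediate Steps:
z(Q, F) = 67 + 2*F*Q (z(Q, F) = (F*Q + F*Q) + 67 = 2*F*Q + 67 = 67 + 2*F*Q)
(E - 44851)/(z(24, -198) - 8975) = (-31117 - 44851)/((67 + 2*(-198)*24) - 8975) = -75968/((67 - 9504) - 8975) = -75968/(-9437 - 8975) = -75968/(-18412) = -75968*(-1/18412) = 18992/4603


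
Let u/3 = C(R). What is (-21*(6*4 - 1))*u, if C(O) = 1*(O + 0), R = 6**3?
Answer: -312984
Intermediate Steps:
R = 216
C(O) = O (C(O) = 1*O = O)
u = 648 (u = 3*216 = 648)
(-21*(6*4 - 1))*u = -21*(6*4 - 1)*648 = -21*(24 - 1)*648 = -21*23*648 = -483*648 = -312984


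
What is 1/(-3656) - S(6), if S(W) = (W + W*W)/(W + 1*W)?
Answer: -12797/3656 ≈ -3.5003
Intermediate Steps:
S(W) = (W + W²)/(2*W) (S(W) = (W + W²)/(W + W) = (W + W²)/((2*W)) = (W + W²)*(1/(2*W)) = (W + W²)/(2*W))
1/(-3656) - S(6) = 1/(-3656) - (½ + (½)*6) = -1/3656 - (½ + 3) = -1/3656 - 1*7/2 = -1/3656 - 7/2 = -12797/3656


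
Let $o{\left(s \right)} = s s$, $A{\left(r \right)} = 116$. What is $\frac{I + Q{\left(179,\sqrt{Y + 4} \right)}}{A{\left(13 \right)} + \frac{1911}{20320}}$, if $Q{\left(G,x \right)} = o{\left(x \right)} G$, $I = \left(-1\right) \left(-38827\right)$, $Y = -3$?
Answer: $\frac{792601920}{2359031} \approx 335.99$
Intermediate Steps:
$o{\left(s \right)} = s^{2}$
$I = 38827$
$Q{\left(G,x \right)} = G x^{2}$ ($Q{\left(G,x \right)} = x^{2} G = G x^{2}$)
$\frac{I + Q{\left(179,\sqrt{Y + 4} \right)}}{A{\left(13 \right)} + \frac{1911}{20320}} = \frac{38827 + 179 \left(\sqrt{-3 + 4}\right)^{2}}{116 + \frac{1911}{20320}} = \frac{38827 + 179 \left(\sqrt{1}\right)^{2}}{116 + 1911 \cdot \frac{1}{20320}} = \frac{38827 + 179 \cdot 1^{2}}{116 + \frac{1911}{20320}} = \frac{38827 + 179 \cdot 1}{\frac{2359031}{20320}} = \left(38827 + 179\right) \frac{20320}{2359031} = 39006 \cdot \frac{20320}{2359031} = \frac{792601920}{2359031}$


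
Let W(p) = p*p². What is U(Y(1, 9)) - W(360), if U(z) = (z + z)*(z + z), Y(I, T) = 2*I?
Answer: -46655984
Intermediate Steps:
W(p) = p³
U(z) = 4*z² (U(z) = (2*z)*(2*z) = 4*z²)
U(Y(1, 9)) - W(360) = 4*(2*1)² - 1*360³ = 4*2² - 1*46656000 = 4*4 - 46656000 = 16 - 46656000 = -46655984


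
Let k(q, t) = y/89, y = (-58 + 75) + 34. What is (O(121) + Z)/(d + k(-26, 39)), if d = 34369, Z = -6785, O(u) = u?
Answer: -148274/764723 ≈ -0.19389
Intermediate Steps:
y = 51 (y = 17 + 34 = 51)
k(q, t) = 51/89
(O(121) + Z)/(d + k(-26, 39)) = (121 - 6785)/(34369 + 51/89) = -6664/3058892/89 = -6664*89/3058892 = -148274/764723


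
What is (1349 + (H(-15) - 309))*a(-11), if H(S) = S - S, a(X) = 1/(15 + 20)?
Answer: 208/7 ≈ 29.714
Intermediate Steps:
a(X) = 1/35
H(S) = 0
(1349 + (H(-15) - 309))*a(-11) = (1349 + (0 - 309))*(1/35) = (1349 - 309)*(1/35) = 1040*(1/35) = 208/7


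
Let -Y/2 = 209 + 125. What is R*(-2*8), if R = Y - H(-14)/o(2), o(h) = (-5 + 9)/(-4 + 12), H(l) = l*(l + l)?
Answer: 23232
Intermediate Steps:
H(l) = 2*l**2 (H(l) = l*(2*l) = 2*l**2)
o(h) = 1/2 (o(h) = 4/8 = 4*(1/8) = 1/2)
Y = -668 (Y = -2*(209 + 125) = -2*334 = -668)
R = -1452 (R = -668 - 2*(-14)**2/1/2 = -668 - 2*196*2 = -668 - 392*2 = -668 - 1*784 = -668 - 784 = -1452)
R*(-2*8) = -(-2904)*8 = -1452*(-16) = 23232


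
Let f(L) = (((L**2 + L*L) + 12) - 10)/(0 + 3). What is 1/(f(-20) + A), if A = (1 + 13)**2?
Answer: 3/1390 ≈ 0.0021583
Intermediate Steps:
f(L) = 2/3 + 2*L**2/3 (f(L) = (((L**2 + L**2) + 12) - 10)/3 = ((2*L**2 + 12) - 10)*(1/3) = ((12 + 2*L**2) - 10)*(1/3) = (2 + 2*L**2)*(1/3) = 2/3 + 2*L**2/3)
A = 196 (A = 14**2 = 196)
1/(f(-20) + A) = 1/((2/3 + (2/3)*(-20)**2) + 196) = 1/((2/3 + (2/3)*400) + 196) = 1/((2/3 + 800/3) + 196) = 1/(802/3 + 196) = 1/(1390/3) = 3/1390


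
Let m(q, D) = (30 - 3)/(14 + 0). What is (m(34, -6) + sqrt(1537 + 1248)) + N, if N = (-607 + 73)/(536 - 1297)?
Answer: 28023/10654 + sqrt(2785) ≈ 55.403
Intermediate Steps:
m(q, D) = 27/14
N = 534/761 (N = -534/(-761) = -534*(-1/761) = 534/761 ≈ 0.70171)
(m(34, -6) + sqrt(1537 + 1248)) + N = (27/14 + sqrt(1537 + 1248)) + 534/761 = (27/14 + sqrt(2785)) + 534/761 = 28023/10654 + sqrt(2785)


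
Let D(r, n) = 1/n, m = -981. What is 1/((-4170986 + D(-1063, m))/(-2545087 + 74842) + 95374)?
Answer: 2423310345/231124892581297 ≈ 1.0485e-5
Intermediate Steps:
1/((-4170986 + D(-1063, m))/(-2545087 + 74842) + 95374) = 1/((-4170986 + 1/(-981))/(-2545087 + 74842) + 95374) = 1/((-4170986 - 1/981)/(-2470245) + 95374) = 1/(-4091737267/981*(-1/2470245) + 95374) = 1/(4091737267/2423310345 + 95374) = 1/(231124892581297/2423310345) = 2423310345/231124892581297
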